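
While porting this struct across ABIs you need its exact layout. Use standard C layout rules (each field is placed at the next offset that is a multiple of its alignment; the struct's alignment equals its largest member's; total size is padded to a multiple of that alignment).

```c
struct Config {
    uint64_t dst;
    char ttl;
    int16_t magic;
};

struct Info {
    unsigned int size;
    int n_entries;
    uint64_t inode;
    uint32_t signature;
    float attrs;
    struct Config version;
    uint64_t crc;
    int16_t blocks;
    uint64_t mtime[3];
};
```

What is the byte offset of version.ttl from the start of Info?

32

Config: 0..8  dst  (8B, 8-aligned); 8..9  ttl  (1B, 1-aligned); 9..10  -- padding (1B); 10..12  magic  (2B, 2-aligned); 12..16  -- tail padding (4B); sizeof = 16, alignof = 8
0..4  size  (4B, 4-aligned)
4..8  n_entries  (4B, 4-aligned)
8..16  inode  (8B, 8-aligned)
16..20  signature  (4B, 4-aligned)
20..24  attrs  (4B, 4-aligned)
24..40  version  (16B, 8-aligned)
within Config: ttl at 8
24 + 8 = 32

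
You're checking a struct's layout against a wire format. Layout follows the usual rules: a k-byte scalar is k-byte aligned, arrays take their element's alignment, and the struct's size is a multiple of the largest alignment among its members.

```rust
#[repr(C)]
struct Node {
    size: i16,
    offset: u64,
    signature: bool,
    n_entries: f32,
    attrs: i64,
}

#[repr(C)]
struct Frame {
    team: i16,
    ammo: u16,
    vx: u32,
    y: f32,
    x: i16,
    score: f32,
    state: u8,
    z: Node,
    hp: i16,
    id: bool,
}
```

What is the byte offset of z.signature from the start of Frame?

Node: @0: size [2B, align 2] → 2; +6 pad (align 8); @8: offset [8B, align 8] → 16; @16: signature [1B, align 1] → 17; +3 pad (align 4); @20: n_entries [4B, align 4] → 24; @24: attrs [8B, align 8] → 32; size 32, align 8
@0: team [2B, align 2] → 2
@2: ammo [2B, align 2] → 4
@4: vx [4B, align 4] → 8
@8: y [4B, align 4] → 12
@12: x [2B, align 2] → 14
+2 pad (align 4)
@16: score [4B, align 4] → 20
@20: state [1B, align 1] → 21
+3 pad (align 8)
@24: z [32B, align 8] → 56
within Node: signature at 16
24 + 16 = 40

40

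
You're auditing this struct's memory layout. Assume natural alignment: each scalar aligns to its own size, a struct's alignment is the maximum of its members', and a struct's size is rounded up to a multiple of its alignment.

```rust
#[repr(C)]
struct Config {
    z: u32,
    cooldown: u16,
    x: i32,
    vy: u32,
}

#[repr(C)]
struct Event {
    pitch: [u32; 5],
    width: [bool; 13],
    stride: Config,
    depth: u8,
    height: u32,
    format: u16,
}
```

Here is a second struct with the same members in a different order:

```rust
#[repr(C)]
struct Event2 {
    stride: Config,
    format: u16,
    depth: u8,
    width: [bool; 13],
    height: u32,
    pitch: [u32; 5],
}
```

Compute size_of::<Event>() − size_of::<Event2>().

Config: 0..4  z  (4B, 4-aligned); 4..6  cooldown  (2B, 2-aligned); 6..8  -- padding (2B); 8..12  x  (4B, 4-aligned); 12..16  vy  (4B, 4-aligned); sizeof = 16, alignof = 4
0..20  pitch  (20B, 4-aligned)
20..33  width  (13B, 1-aligned)
33..36  -- padding (3B)
36..52  stride  (16B, 4-aligned)
52..53  depth  (1B, 1-aligned)
53..56  -- padding (3B)
56..60  height  (4B, 4-aligned)
60..62  format  (2B, 2-aligned)
62..64  -- tail padding (2B)
sizeof = 64, alignof = 4
— Event2 —
0..16  stride  (16B, 4-aligned)
16..18  format  (2B, 2-aligned)
18..19  depth  (1B, 1-aligned)
19..32  width  (13B, 1-aligned)
32..36  height  (4B, 4-aligned)
36..56  pitch  (20B, 4-aligned)
sizeof = 56, alignof = 4
64 − 56 = 8

8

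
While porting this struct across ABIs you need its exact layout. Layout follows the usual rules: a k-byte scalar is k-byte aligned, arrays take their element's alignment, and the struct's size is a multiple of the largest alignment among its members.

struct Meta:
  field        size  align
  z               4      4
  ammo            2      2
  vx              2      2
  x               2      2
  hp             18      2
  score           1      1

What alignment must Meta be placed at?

4

member alignments: z=4, ammo=2, vx=2, x=2, hp=2, score=1
max = 4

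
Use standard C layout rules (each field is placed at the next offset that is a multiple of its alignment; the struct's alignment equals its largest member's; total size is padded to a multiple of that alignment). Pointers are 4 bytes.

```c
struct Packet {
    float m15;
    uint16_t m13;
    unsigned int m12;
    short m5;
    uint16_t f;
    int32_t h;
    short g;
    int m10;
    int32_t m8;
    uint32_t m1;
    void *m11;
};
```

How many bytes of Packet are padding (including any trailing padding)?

0..4  m15  (4B, 4-aligned)
4..6  m13  (2B, 2-aligned)
6..8  -- padding (2B)
8..12  m12  (4B, 4-aligned)
12..14  m5  (2B, 2-aligned)
14..16  f  (2B, 2-aligned)
16..20  h  (4B, 4-aligned)
20..22  g  (2B, 2-aligned)
22..24  -- padding (2B)
24..28  m10  (4B, 4-aligned)
28..32  m8  (4B, 4-aligned)
32..36  m1  (4B, 4-aligned)
36..40  m11  (4B, 4-aligned)
sizeof = 40, alignof = 4
data bytes 36, size 40 → padding 4

4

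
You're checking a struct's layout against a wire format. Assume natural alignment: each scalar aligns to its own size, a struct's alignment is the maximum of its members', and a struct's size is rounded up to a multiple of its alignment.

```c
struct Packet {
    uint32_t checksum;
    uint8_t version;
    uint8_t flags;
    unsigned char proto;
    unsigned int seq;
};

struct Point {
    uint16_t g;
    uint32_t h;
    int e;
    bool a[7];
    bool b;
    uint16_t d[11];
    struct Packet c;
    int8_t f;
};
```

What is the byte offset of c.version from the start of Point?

Packet: checksum at 0 (size 4, align 4) → ends 4; version at 4 (size 1, align 1) → ends 5; flags at 5 (size 1, align 1) → ends 6; proto at 6 (size 1, align 1) → ends 7; pad 1 to align 4 for seq; seq at 8 (size 4, align 4) → ends 12; total 12 bytes, alignment 4
g at 0 (size 2, align 2) → ends 2
pad 2 to align 4 for h
h at 4 (size 4, align 4) → ends 8
e at 8 (size 4, align 4) → ends 12
a at 12 (size 7, align 1) → ends 19
b at 19 (size 1, align 1) → ends 20
d at 20 (size 22, align 2) → ends 42
pad 2 to align 4 for c
c at 44 (size 12, align 4) → ends 56
within Packet: version at 4
44 + 4 = 48

48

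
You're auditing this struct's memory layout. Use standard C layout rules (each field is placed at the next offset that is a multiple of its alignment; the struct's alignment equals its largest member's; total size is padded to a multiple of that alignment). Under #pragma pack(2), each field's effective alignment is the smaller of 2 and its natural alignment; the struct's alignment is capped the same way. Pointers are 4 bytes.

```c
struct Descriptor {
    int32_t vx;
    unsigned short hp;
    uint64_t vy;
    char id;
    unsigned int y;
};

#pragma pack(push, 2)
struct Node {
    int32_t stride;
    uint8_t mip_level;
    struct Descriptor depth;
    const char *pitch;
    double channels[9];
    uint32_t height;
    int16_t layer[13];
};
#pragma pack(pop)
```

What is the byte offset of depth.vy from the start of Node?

Descriptor: 0..4  vx  (4B, 4-aligned); 4..6  hp  (2B, 2-aligned); 6..8  -- padding (2B); 8..16  vy  (8B, 8-aligned); 16..17  id  (1B, 1-aligned); 17..20  -- padding (3B); 20..24  y  (4B, 4-aligned); sizeof = 24, alignof = 8
0..4  stride  (4B, 2-aligned)
4..5  mip_level  (1B, 1-aligned)
5..6  -- padding (1B)
6..30  depth  (24B, 2-aligned)
within Descriptor: vy at 8
6 + 8 = 14

14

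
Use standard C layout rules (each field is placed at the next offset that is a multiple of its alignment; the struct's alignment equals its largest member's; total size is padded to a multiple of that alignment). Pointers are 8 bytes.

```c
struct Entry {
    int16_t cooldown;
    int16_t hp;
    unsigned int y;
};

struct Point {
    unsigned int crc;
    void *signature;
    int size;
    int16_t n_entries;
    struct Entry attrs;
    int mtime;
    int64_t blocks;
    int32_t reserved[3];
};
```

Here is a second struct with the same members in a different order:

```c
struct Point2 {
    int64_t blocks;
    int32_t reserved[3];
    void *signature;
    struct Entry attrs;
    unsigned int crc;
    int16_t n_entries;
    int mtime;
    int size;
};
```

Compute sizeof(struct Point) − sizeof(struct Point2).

Entry: @0: cooldown [2B, align 2] → 2; @2: hp [2B, align 2] → 4; @4: y [4B, align 4] → 8; size 8, align 4
@0: crc [4B, align 4] → 4
+4 pad (align 8)
@8: signature [8B, align 8] → 16
@16: size [4B, align 4] → 20
@20: n_entries [2B, align 2] → 22
+2 pad (align 4)
@24: attrs [8B, align 4] → 32
@32: mtime [4B, align 4] → 36
+4 pad (align 8)
@40: blocks [8B, align 8] → 48
@48: reserved [12B, align 4] → 60
+4 tail pad (align 8)
size 64, align 8
— Point2 —
@0: blocks [8B, align 8] → 8
@8: reserved [12B, align 4] → 20
+4 pad (align 8)
@24: signature [8B, align 8] → 32
@32: attrs [8B, align 4] → 40
@40: crc [4B, align 4] → 44
@44: n_entries [2B, align 2] → 46
+2 pad (align 4)
@48: mtime [4B, align 4] → 52
@52: size [4B, align 4] → 56
size 56, align 8
64 − 56 = 8

8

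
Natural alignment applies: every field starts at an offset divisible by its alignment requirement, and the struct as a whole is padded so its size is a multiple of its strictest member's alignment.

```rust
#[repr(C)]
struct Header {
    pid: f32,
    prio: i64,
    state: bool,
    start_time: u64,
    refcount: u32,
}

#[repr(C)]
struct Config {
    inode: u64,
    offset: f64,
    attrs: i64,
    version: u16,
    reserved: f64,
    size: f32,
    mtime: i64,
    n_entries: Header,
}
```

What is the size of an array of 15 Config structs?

Header: @0: pid [4B, align 4] → 4; +4 pad (align 8); @8: prio [8B, align 8] → 16; @16: state [1B, align 1] → 17; +7 pad (align 8); @24: start_time [8B, align 8] → 32; @32: refcount [4B, align 4] → 36; +4 tail pad (align 8); size 40, align 8
@0: inode [8B, align 8] → 8
@8: offset [8B, align 8] → 16
@16: attrs [8B, align 8] → 24
@24: version [2B, align 2] → 26
+6 pad (align 8)
@32: reserved [8B, align 8] → 40
@40: size [4B, align 4] → 44
+4 pad (align 8)
@48: mtime [8B, align 8] → 56
@56: n_entries [40B, align 8] → 96
size 96, align 8
array of 15: 15 × 96 = 1440

1440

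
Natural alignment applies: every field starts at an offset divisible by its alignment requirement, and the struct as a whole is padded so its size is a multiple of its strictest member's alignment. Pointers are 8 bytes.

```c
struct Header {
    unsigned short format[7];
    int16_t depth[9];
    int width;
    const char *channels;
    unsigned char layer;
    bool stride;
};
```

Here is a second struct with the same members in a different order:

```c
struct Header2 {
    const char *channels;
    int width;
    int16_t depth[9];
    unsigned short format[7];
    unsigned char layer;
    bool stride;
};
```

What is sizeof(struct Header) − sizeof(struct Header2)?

@0: format [14B, align 2] → 14
@14: depth [18B, align 2] → 32
@32: width [4B, align 4] → 36
+4 pad (align 8)
@40: channels [8B, align 8] → 48
@48: layer [1B, align 1] → 49
@49: stride [1B, align 1] → 50
+6 tail pad (align 8)
size 56, align 8
— Header2 —
@0: channels [8B, align 8] → 8
@8: width [4B, align 4] → 12
@12: depth [18B, align 2] → 30
@30: format [14B, align 2] → 44
@44: layer [1B, align 1] → 45
@45: stride [1B, align 1] → 46
+2 tail pad (align 8)
size 48, align 8
56 − 48 = 8

8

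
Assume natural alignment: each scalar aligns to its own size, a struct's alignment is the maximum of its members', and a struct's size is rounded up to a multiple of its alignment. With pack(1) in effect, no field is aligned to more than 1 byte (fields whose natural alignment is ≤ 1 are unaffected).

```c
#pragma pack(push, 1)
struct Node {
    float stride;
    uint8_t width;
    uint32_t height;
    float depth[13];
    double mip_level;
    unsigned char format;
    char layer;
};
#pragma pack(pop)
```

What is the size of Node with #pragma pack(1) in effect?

71

0..4  stride  (4B, 1-aligned)
4..5  width  (1B, 1-aligned)
5..9  height  (4B, 1-aligned)
9..61  depth  (52B, 1-aligned)
61..69  mip_level  (8B, 1-aligned)
69..70  format  (1B, 1-aligned)
70..71  layer  (1B, 1-aligned)
sizeof = 71, alignof = 1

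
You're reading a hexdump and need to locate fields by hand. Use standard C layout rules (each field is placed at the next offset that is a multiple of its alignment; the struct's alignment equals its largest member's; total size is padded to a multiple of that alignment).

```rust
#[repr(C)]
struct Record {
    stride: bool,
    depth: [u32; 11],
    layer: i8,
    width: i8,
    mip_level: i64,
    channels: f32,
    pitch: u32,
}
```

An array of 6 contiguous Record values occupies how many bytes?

@0: stride [1B, align 1] → 1
+3 pad (align 4)
@4: depth [44B, align 4] → 48
@48: layer [1B, align 1] → 49
@49: width [1B, align 1] → 50
+6 pad (align 8)
@56: mip_level [8B, align 8] → 64
@64: channels [4B, align 4] → 68
@68: pitch [4B, align 4] → 72
size 72, align 8
array of 6: 6 × 72 = 432

432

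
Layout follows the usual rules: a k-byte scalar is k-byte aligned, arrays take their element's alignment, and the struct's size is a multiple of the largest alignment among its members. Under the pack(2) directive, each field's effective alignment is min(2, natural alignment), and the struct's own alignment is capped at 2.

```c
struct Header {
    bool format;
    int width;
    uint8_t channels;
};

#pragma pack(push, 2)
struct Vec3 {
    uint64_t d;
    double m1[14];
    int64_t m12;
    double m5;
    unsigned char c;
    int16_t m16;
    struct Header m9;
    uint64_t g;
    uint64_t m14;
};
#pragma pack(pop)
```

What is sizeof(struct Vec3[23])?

3864

Header: 0..1  format  (1B, 1-aligned); 1..4  -- padding (3B); 4..8  width  (4B, 4-aligned); 8..9  channels  (1B, 1-aligned); 9..12  -- tail padding (3B); sizeof = 12, alignof = 4
0..8  d  (8B, 2-aligned)
8..120  m1  (112B, 2-aligned)
120..128  m12  (8B, 2-aligned)
128..136  m5  (8B, 2-aligned)
136..137  c  (1B, 1-aligned)
137..138  -- padding (1B)
138..140  m16  (2B, 2-aligned)
140..152  m9  (12B, 2-aligned)
152..160  g  (8B, 2-aligned)
160..168  m14  (8B, 2-aligned)
sizeof = 168, alignof = 2
array of 23: 23 × 168 = 3864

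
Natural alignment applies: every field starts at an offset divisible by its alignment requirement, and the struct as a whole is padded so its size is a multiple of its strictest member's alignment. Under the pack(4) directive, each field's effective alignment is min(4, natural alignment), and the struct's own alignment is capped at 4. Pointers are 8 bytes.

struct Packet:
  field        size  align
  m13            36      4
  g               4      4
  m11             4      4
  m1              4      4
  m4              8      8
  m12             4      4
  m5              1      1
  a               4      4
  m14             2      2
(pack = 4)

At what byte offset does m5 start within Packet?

60

0..36  m13  (36B, 4-aligned)
36..40  g  (4B, 4-aligned)
40..44  m11  (4B, 4-aligned)
44..48  m1  (4B, 4-aligned)
48..56  m4  (8B, 4-aligned)
56..60  m12  (4B, 4-aligned)
60..61  m5  (1B, 1-aligned)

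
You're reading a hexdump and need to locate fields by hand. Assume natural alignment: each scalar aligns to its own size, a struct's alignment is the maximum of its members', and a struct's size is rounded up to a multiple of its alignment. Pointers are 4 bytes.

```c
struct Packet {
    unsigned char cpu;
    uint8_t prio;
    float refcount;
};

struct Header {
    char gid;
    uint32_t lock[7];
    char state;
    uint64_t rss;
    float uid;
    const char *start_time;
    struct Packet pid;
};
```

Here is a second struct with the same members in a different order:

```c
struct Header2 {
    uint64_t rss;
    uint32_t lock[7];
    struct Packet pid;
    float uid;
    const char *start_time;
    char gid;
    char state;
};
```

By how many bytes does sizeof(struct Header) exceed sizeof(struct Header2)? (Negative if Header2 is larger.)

Packet: 0..1  cpu  (1B, 1-aligned); 1..2  prio  (1B, 1-aligned); 2..4  -- padding (2B); 4..8  refcount  (4B, 4-aligned); sizeof = 8, alignof = 4
0..1  gid  (1B, 1-aligned)
1..4  -- padding (3B)
4..32  lock  (28B, 4-aligned)
32..33  state  (1B, 1-aligned)
33..40  -- padding (7B)
40..48  rss  (8B, 8-aligned)
48..52  uid  (4B, 4-aligned)
52..56  start_time  (4B, 4-aligned)
56..64  pid  (8B, 4-aligned)
sizeof = 64, alignof = 8
— Header2 —
0..8  rss  (8B, 8-aligned)
8..36  lock  (28B, 4-aligned)
36..44  pid  (8B, 4-aligned)
44..48  uid  (4B, 4-aligned)
48..52  start_time  (4B, 4-aligned)
52..53  gid  (1B, 1-aligned)
53..54  state  (1B, 1-aligned)
54..56  -- tail padding (2B)
sizeof = 56, alignof = 8
64 − 56 = 8

8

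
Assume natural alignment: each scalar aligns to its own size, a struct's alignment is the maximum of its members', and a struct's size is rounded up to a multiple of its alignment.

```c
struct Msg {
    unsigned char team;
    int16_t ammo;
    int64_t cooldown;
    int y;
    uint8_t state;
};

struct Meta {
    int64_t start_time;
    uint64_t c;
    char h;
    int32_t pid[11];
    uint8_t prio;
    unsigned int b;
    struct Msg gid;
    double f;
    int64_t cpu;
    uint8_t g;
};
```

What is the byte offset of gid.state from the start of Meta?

Msg: team at 0 (size 1, align 1) → ends 1; pad 1 to align 2 for ammo; ammo at 2 (size 2, align 2) → ends 4; pad 4 to align 8 for cooldown; cooldown at 8 (size 8, align 8) → ends 16; y at 16 (size 4, align 4) → ends 20; state at 20 (size 1, align 1) → ends 21; tail pad 3 to reach multiple of 8; total 24 bytes, alignment 8
start_time at 0 (size 8, align 8) → ends 8
c at 8 (size 8, align 8) → ends 16
h at 16 (size 1, align 1) → ends 17
pad 3 to align 4 for pid
pid at 20 (size 44, align 4) → ends 64
prio at 64 (size 1, align 1) → ends 65
pad 3 to align 4 for b
b at 68 (size 4, align 4) → ends 72
gid at 72 (size 24, align 8) → ends 96
within Msg: state at 20
72 + 20 = 92

92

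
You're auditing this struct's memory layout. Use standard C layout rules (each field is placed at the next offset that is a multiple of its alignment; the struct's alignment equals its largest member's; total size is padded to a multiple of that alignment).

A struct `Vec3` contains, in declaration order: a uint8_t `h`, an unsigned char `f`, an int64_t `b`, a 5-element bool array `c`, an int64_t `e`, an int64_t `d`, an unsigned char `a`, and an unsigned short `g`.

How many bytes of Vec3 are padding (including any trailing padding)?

14

@0: h [1B, align 1] → 1
@1: f [1B, align 1] → 2
+6 pad (align 8)
@8: b [8B, align 8] → 16
@16: c [5B, align 1] → 21
+3 pad (align 8)
@24: e [8B, align 8] → 32
@32: d [8B, align 8] → 40
@40: a [1B, align 1] → 41
+1 pad (align 2)
@42: g [2B, align 2] → 44
+4 tail pad (align 8)
size 48, align 8
data bytes 34, size 48 → padding 14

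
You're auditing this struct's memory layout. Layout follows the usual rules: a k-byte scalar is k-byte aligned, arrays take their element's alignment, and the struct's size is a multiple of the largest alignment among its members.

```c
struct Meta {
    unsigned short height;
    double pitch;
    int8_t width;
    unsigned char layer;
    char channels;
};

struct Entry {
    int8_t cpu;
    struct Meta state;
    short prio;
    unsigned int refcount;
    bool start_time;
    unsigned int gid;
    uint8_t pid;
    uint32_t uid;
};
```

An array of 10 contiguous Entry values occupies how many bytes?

Meta: @0: height [2B, align 2] → 2; +6 pad (align 8); @8: pitch [8B, align 8] → 16; @16: width [1B, align 1] → 17; @17: layer [1B, align 1] → 18; @18: channels [1B, align 1] → 19; +5 tail pad (align 8); size 24, align 8
@0: cpu [1B, align 1] → 1
+7 pad (align 8)
@8: state [24B, align 8] → 32
@32: prio [2B, align 2] → 34
+2 pad (align 4)
@36: refcount [4B, align 4] → 40
@40: start_time [1B, align 1] → 41
+3 pad (align 4)
@44: gid [4B, align 4] → 48
@48: pid [1B, align 1] → 49
+3 pad (align 4)
@52: uid [4B, align 4] → 56
size 56, align 8
array of 10: 10 × 56 = 560

560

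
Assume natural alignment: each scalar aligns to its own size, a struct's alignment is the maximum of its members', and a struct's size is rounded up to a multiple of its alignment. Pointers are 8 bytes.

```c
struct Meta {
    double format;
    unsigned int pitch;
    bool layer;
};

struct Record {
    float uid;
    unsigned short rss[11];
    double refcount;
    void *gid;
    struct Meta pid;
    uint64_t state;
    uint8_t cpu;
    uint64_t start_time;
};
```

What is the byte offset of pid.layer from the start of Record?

Meta: 0..8  format  (8B, 8-aligned); 8..12  pitch  (4B, 4-aligned); 12..13  layer  (1B, 1-aligned); 13..16  -- tail padding (3B); sizeof = 16, alignof = 8
0..4  uid  (4B, 4-aligned)
4..26  rss  (22B, 2-aligned)
26..32  -- padding (6B)
32..40  refcount  (8B, 8-aligned)
40..48  gid  (8B, 8-aligned)
48..64  pid  (16B, 8-aligned)
within Meta: layer at 12
48 + 12 = 60

60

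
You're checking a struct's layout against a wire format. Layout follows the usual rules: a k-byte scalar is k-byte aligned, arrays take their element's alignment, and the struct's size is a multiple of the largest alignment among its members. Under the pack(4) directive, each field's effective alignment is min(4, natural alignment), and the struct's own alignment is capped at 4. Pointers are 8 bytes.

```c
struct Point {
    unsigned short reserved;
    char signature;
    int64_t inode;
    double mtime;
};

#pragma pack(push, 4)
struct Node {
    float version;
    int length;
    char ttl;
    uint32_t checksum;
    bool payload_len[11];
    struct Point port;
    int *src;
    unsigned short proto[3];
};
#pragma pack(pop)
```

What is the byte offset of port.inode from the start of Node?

36

Point: @0: reserved [2B, align 2] → 2; @2: signature [1B, align 1] → 3; +5 pad (align 8); @8: inode [8B, align 8] → 16; @16: mtime [8B, align 8] → 24; size 24, align 8
@0: version [4B, align 4] → 4
@4: length [4B, align 4] → 8
@8: ttl [1B, align 1] → 9
+3 pad (align 4)
@12: checksum [4B, align 4] → 16
@16: payload_len [11B, align 1] → 27
+1 pad (align 4)
@28: port [24B, align 4] → 52
within Point: inode at 8
28 + 8 = 36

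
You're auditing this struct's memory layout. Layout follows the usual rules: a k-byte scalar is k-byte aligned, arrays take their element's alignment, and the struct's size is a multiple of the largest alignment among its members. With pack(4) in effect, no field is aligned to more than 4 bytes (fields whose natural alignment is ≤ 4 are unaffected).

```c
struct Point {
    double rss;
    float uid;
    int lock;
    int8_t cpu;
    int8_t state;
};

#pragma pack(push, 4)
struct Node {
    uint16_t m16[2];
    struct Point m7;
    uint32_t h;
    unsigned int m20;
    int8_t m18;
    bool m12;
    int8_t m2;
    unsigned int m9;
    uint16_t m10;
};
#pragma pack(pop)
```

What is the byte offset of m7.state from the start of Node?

Point: 0..8  rss  (8B, 8-aligned); 8..12  uid  (4B, 4-aligned); 12..16  lock  (4B, 4-aligned); 16..17  cpu  (1B, 1-aligned); 17..18  state  (1B, 1-aligned); 18..24  -- tail padding (6B); sizeof = 24, alignof = 8
0..4  m16  (4B, 2-aligned)
4..28  m7  (24B, 4-aligned)
within Point: state at 17
4 + 17 = 21

21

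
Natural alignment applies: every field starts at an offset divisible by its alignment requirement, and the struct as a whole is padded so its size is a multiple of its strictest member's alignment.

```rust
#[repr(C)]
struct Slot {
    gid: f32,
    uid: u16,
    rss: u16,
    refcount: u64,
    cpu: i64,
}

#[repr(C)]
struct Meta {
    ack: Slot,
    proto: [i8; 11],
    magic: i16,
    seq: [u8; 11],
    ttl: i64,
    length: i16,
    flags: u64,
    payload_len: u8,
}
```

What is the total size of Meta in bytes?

Slot: gid at 0 (size 4, align 4) → ends 4; uid at 4 (size 2, align 2) → ends 6; rss at 6 (size 2, align 2) → ends 8; refcount at 8 (size 8, align 8) → ends 16; cpu at 16 (size 8, align 8) → ends 24; total 24 bytes, alignment 8
ack at 0 (size 24, align 8) → ends 24
proto at 24 (size 11, align 1) → ends 35
pad 1 to align 2 for magic
magic at 36 (size 2, align 2) → ends 38
seq at 38 (size 11, align 1) → ends 49
pad 7 to align 8 for ttl
ttl at 56 (size 8, align 8) → ends 64
length at 64 (size 2, align 2) → ends 66
pad 6 to align 8 for flags
flags at 72 (size 8, align 8) → ends 80
payload_len at 80 (size 1, align 1) → ends 81
tail pad 7 to reach multiple of 8
total 88 bytes, alignment 8

88 bytes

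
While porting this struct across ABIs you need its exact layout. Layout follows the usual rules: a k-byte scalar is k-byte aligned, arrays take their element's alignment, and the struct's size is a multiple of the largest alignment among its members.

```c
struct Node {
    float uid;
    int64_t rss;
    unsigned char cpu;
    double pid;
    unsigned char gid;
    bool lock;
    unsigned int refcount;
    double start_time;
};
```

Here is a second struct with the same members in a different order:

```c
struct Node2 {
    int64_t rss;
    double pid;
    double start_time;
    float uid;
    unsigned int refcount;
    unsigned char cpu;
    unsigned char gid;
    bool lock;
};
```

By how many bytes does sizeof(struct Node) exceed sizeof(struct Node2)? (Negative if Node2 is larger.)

uid at 0 (size 4, align 4) → ends 4
pad 4 to align 8 for rss
rss at 8 (size 8, align 8) → ends 16
cpu at 16 (size 1, align 1) → ends 17
pad 7 to align 8 for pid
pid at 24 (size 8, align 8) → ends 32
gid at 32 (size 1, align 1) → ends 33
lock at 33 (size 1, align 1) → ends 34
pad 2 to align 4 for refcount
refcount at 36 (size 4, align 4) → ends 40
start_time at 40 (size 8, align 8) → ends 48
total 48 bytes, alignment 8
— Node2 —
rss at 0 (size 8, align 8) → ends 8
pid at 8 (size 8, align 8) → ends 16
start_time at 16 (size 8, align 8) → ends 24
uid at 24 (size 4, align 4) → ends 28
refcount at 28 (size 4, align 4) → ends 32
cpu at 32 (size 1, align 1) → ends 33
gid at 33 (size 1, align 1) → ends 34
lock at 34 (size 1, align 1) → ends 35
tail pad 5 to reach multiple of 8
total 40 bytes, alignment 8
48 − 40 = 8

8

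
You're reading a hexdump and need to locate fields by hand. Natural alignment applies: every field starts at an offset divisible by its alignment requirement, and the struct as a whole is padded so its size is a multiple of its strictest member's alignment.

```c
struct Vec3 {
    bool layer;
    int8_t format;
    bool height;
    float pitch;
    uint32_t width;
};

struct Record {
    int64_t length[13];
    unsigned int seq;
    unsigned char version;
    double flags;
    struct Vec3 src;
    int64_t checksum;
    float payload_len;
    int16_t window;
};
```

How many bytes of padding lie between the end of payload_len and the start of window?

Vec3: 0..1  layer  (1B, 1-aligned); 1..2  format  (1B, 1-aligned); 2..3  height  (1B, 1-aligned); 3..4  -- padding (1B); 4..8  pitch  (4B, 4-aligned); 8..12  width  (4B, 4-aligned); sizeof = 12, alignof = 4
0..104  length  (104B, 8-aligned)
104..108  seq  (4B, 4-aligned)
108..109  version  (1B, 1-aligned)
109..112  -- padding (3B)
112..120  flags  (8B, 8-aligned)
120..132  src  (12B, 4-aligned)
132..136  -- padding (4B)
136..144  checksum  (8B, 8-aligned)
144..148  payload_len  (4B, 4-aligned)
148..150  window  (2B, 2-aligned)

0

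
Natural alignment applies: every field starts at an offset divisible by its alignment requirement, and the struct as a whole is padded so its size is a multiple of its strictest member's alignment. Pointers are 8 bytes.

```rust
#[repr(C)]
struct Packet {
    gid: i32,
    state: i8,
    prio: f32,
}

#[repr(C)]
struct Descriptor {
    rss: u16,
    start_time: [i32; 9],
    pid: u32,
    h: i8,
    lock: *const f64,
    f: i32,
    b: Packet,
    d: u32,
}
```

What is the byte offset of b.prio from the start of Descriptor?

68

Packet: 0..4  gid  (4B, 4-aligned); 4..5  state  (1B, 1-aligned); 5..8  -- padding (3B); 8..12  prio  (4B, 4-aligned); sizeof = 12, alignof = 4
0..2  rss  (2B, 2-aligned)
2..4  -- padding (2B)
4..40  start_time  (36B, 4-aligned)
40..44  pid  (4B, 4-aligned)
44..45  h  (1B, 1-aligned)
45..48  -- padding (3B)
48..56  lock  (8B, 8-aligned)
56..60  f  (4B, 4-aligned)
60..72  b  (12B, 4-aligned)
within Packet: prio at 8
60 + 8 = 68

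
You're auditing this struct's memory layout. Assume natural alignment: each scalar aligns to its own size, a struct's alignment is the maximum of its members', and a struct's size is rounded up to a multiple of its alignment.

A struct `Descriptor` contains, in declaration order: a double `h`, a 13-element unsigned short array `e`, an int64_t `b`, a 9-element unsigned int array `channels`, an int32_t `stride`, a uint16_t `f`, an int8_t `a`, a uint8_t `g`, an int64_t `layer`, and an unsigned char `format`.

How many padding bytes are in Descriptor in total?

0..8  h  (8B, 8-aligned)
8..34  e  (26B, 2-aligned)
34..40  -- padding (6B)
40..48  b  (8B, 8-aligned)
48..84  channels  (36B, 4-aligned)
84..88  stride  (4B, 4-aligned)
88..90  f  (2B, 2-aligned)
90..91  a  (1B, 1-aligned)
91..92  g  (1B, 1-aligned)
92..96  -- padding (4B)
96..104  layer  (8B, 8-aligned)
104..105  format  (1B, 1-aligned)
105..112  -- tail padding (7B)
sizeof = 112, alignof = 8
data bytes 95, size 112 → padding 17

17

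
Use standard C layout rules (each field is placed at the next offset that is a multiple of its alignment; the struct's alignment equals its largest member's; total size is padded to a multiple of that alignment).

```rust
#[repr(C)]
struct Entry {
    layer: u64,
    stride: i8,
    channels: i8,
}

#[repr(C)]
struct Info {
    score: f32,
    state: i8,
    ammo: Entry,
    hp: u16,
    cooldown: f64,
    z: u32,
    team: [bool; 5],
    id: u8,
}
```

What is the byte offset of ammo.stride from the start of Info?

Entry: layer at 0 (size 8, align 8) → ends 8; stride at 8 (size 1, align 1) → ends 9; channels at 9 (size 1, align 1) → ends 10; tail pad 6 to reach multiple of 8; total 16 bytes, alignment 8
score at 0 (size 4, align 4) → ends 4
state at 4 (size 1, align 1) → ends 5
pad 3 to align 8 for ammo
ammo at 8 (size 16, align 8) → ends 24
within Entry: stride at 8
8 + 8 = 16

16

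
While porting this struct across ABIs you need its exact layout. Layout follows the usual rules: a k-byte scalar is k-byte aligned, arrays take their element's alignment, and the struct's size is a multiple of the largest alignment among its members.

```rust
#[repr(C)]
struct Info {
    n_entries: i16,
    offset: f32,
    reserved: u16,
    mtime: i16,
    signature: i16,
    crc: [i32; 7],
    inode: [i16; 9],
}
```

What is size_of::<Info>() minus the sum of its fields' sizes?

6

@0: n_entries [2B, align 2] → 2
+2 pad (align 4)
@4: offset [4B, align 4] → 8
@8: reserved [2B, align 2] → 10
@10: mtime [2B, align 2] → 12
@12: signature [2B, align 2] → 14
+2 pad (align 4)
@16: crc [28B, align 4] → 44
@44: inode [18B, align 2] → 62
+2 tail pad (align 4)
size 64, align 4
data bytes 58, size 64 → padding 6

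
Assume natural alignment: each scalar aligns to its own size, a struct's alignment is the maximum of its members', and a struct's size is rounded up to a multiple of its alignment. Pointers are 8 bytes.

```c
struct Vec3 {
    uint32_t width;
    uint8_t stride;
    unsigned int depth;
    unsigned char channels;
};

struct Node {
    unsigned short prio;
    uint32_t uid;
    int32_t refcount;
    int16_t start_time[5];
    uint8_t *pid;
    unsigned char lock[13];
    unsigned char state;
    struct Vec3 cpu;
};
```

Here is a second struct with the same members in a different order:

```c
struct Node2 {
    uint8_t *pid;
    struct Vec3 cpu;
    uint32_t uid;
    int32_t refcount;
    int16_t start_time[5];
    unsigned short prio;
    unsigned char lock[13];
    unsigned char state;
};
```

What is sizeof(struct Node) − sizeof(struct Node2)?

0

Vec3: 0..4  width  (4B, 4-aligned); 4..5  stride  (1B, 1-aligned); 5..8  -- padding (3B); 8..12  depth  (4B, 4-aligned); 12..13  channels  (1B, 1-aligned); 13..16  -- tail padding (3B); sizeof = 16, alignof = 4
0..2  prio  (2B, 2-aligned)
2..4  -- padding (2B)
4..8  uid  (4B, 4-aligned)
8..12  refcount  (4B, 4-aligned)
12..22  start_time  (10B, 2-aligned)
22..24  -- padding (2B)
24..32  pid  (8B, 8-aligned)
32..45  lock  (13B, 1-aligned)
45..46  state  (1B, 1-aligned)
46..48  -- padding (2B)
48..64  cpu  (16B, 4-aligned)
sizeof = 64, alignof = 8
— Node2 —
0..8  pid  (8B, 8-aligned)
8..24  cpu  (16B, 4-aligned)
24..28  uid  (4B, 4-aligned)
28..32  refcount  (4B, 4-aligned)
32..42  start_time  (10B, 2-aligned)
42..44  prio  (2B, 2-aligned)
44..57  lock  (13B, 1-aligned)
57..58  state  (1B, 1-aligned)
58..64  -- tail padding (6B)
sizeof = 64, alignof = 8
64 − 64 = 0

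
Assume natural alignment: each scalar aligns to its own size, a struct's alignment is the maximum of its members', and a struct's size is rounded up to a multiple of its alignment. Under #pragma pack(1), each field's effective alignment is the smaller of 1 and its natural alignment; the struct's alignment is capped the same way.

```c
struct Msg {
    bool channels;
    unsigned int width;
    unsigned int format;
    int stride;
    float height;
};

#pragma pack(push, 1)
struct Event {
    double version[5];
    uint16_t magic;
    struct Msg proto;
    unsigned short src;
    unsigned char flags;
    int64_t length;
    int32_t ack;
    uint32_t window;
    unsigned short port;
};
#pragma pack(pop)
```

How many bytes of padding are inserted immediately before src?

Msg: @0: channels [1B, align 1] → 1; +3 pad (align 4); @4: width [4B, align 4] → 8; @8: format [4B, align 4] → 12; @12: stride [4B, align 4] → 16; @16: height [4B, align 4] → 20; size 20, align 4
@0: version [40B, align 1] → 40
@40: magic [2B, align 1] → 42
@42: proto [20B, align 1] → 62
@62: src [2B, align 1] → 64

0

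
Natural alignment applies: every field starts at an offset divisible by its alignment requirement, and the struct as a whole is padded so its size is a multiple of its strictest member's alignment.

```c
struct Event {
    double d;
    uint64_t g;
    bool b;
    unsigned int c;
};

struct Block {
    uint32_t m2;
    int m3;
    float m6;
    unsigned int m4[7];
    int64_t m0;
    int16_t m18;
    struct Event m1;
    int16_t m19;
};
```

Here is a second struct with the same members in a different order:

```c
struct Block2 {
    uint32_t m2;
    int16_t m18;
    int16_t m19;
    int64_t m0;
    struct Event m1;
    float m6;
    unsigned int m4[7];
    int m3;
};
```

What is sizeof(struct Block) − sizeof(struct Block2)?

Event: d at 0 (size 8, align 8) → ends 8; g at 8 (size 8, align 8) → ends 16; b at 16 (size 1, align 1) → ends 17; pad 3 to align 4 for c; c at 20 (size 4, align 4) → ends 24; total 24 bytes, alignment 8
m2 at 0 (size 4, align 4) → ends 4
m3 at 4 (size 4, align 4) → ends 8
m6 at 8 (size 4, align 4) → ends 12
m4 at 12 (size 28, align 4) → ends 40
m0 at 40 (size 8, align 8) → ends 48
m18 at 48 (size 2, align 2) → ends 50
pad 6 to align 8 for m1
m1 at 56 (size 24, align 8) → ends 80
m19 at 80 (size 2, align 2) → ends 82
tail pad 6 to reach multiple of 8
total 88 bytes, alignment 8
— Block2 —
m2 at 0 (size 4, align 4) → ends 4
m18 at 4 (size 2, align 2) → ends 6
m19 at 6 (size 2, align 2) → ends 8
m0 at 8 (size 8, align 8) → ends 16
m1 at 16 (size 24, align 8) → ends 40
m6 at 40 (size 4, align 4) → ends 44
m4 at 44 (size 28, align 4) → ends 72
m3 at 72 (size 4, align 4) → ends 76
tail pad 4 to reach multiple of 8
total 80 bytes, alignment 8
88 − 80 = 8

8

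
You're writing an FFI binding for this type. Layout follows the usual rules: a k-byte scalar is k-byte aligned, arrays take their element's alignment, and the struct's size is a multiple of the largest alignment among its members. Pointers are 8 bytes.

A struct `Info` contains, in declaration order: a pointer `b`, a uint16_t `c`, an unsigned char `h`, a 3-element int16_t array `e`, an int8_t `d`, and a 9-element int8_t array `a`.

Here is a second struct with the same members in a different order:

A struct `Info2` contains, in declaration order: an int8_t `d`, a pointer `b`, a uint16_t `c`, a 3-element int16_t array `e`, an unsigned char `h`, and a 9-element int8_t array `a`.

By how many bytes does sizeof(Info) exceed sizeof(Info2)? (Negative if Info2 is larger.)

-8

0..8  b  (8B, 8-aligned)
8..10  c  (2B, 2-aligned)
10..11  h  (1B, 1-aligned)
11..12  -- padding (1B)
12..18  e  (6B, 2-aligned)
18..19  d  (1B, 1-aligned)
19..28  a  (9B, 1-aligned)
28..32  -- tail padding (4B)
sizeof = 32, alignof = 8
— Info2 —
0..1  d  (1B, 1-aligned)
1..8  -- padding (7B)
8..16  b  (8B, 8-aligned)
16..18  c  (2B, 2-aligned)
18..24  e  (6B, 2-aligned)
24..25  h  (1B, 1-aligned)
25..34  a  (9B, 1-aligned)
34..40  -- tail padding (6B)
sizeof = 40, alignof = 8
32 − 40 = -8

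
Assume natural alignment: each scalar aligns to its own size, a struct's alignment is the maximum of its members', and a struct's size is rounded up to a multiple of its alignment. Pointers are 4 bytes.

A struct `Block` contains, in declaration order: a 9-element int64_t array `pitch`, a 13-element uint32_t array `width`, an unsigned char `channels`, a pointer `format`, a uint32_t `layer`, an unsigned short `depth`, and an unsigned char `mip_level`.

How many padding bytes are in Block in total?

0..72  pitch  (72B, 8-aligned)
72..124  width  (52B, 4-aligned)
124..125  channels  (1B, 1-aligned)
125..128  -- padding (3B)
128..132  format  (4B, 4-aligned)
132..136  layer  (4B, 4-aligned)
136..138  depth  (2B, 2-aligned)
138..139  mip_level  (1B, 1-aligned)
139..144  -- tail padding (5B)
sizeof = 144, alignof = 8
data bytes 136, size 144 → padding 8

8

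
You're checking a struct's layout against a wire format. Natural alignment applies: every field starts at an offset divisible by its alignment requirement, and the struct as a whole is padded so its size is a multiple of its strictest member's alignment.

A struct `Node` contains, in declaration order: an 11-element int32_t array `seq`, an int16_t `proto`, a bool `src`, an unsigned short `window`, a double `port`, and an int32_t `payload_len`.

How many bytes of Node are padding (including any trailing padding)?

0..44  seq  (44B, 4-aligned)
44..46  proto  (2B, 2-aligned)
46..47  src  (1B, 1-aligned)
47..48  -- padding (1B)
48..50  window  (2B, 2-aligned)
50..56  -- padding (6B)
56..64  port  (8B, 8-aligned)
64..68  payload_len  (4B, 4-aligned)
68..72  -- tail padding (4B)
sizeof = 72, alignof = 8
data bytes 61, size 72 → padding 11

11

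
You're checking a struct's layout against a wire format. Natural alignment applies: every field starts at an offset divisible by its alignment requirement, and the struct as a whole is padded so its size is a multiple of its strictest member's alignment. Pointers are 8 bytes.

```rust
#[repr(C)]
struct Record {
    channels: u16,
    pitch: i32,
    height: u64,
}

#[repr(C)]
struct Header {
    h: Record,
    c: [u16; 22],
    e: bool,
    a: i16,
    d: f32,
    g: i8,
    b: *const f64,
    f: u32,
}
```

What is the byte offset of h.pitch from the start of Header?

4

Record: @0: channels [2B, align 2] → 2; +2 pad (align 4); @4: pitch [4B, align 4] → 8; @8: height [8B, align 8] → 16; size 16, align 8
@0: h [16B, align 8] → 16
within Record: pitch at 4
0 + 4 = 4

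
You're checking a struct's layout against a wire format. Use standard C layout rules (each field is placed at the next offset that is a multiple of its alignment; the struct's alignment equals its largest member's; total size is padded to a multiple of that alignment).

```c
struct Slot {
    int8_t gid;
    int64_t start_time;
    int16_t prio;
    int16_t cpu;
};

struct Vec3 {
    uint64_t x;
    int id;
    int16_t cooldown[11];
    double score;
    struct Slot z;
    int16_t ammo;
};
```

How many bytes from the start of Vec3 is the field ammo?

72

Slot: @0: gid [1B, align 1] → 1; +7 pad (align 8); @8: start_time [8B, align 8] → 16; @16: prio [2B, align 2] → 18; @18: cpu [2B, align 2] → 20; +4 tail pad (align 8); size 24, align 8
@0: x [8B, align 8] → 8
@8: id [4B, align 4] → 12
@12: cooldown [22B, align 2] → 34
+6 pad (align 8)
@40: score [8B, align 8] → 48
@48: z [24B, align 8] → 72
@72: ammo [2B, align 2] → 74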